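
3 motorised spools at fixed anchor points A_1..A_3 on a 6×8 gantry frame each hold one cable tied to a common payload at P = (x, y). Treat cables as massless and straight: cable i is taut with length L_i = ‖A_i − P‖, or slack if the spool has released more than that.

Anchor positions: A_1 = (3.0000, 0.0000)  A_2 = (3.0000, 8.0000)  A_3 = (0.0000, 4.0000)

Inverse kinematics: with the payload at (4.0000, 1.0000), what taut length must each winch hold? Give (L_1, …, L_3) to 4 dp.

L_1: Δ = A_1−P = (-1.0000, -1.0000) → ‖Δ‖ = √2.0000 = 1.4142
L_2: Δ = A_2−P = (-1.0000, 7.0000) → ‖Δ‖ = √50.0000 = 7.0711
L_3: Δ = A_3−P = (-4.0000, 3.0000) → ‖Δ‖ = √25.0000 = 5.0000

(1.4142, 7.0711, 5.0000)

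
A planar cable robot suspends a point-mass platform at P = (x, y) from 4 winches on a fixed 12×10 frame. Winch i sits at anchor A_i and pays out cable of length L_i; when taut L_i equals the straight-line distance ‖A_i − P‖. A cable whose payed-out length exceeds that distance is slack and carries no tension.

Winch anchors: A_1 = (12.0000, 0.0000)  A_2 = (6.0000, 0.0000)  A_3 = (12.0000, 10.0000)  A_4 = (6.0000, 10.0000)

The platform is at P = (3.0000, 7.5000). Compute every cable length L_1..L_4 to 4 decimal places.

cable 1: Δx=9.0000, Δy=-7.5000; L_1 = √(Δx²+Δy²) = 11.7154
cable 2: Δx=3.0000, Δy=-7.5000; L_2 = √(Δx²+Δy²) = 8.0777
cable 3: Δx=9.0000, Δy=2.5000; L_3 = √(Δx²+Δy²) = 9.3408
cable 4: Δx=3.0000, Δy=2.5000; L_4 = √(Δx²+Δy²) = 3.9051

(11.7154, 8.0777, 9.3408, 3.9051)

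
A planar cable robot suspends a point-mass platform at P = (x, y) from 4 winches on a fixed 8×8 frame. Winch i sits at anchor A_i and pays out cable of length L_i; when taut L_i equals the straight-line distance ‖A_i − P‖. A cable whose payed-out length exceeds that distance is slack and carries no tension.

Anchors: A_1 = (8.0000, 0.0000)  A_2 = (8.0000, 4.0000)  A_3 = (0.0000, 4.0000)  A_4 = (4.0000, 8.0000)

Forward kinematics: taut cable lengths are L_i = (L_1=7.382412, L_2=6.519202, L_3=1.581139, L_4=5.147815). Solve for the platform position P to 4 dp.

circle eqns → linear via eq_j − eq_1; set q_j = A_j·A_j − L_j²
q_1 = 64.0000+0.0000−54.5000 = 9.5000
0.0000·x − 8.0000·y = q_1−q_2 = -28.0000
16.0000·x − 8.0000·y = q_1−q_3 = -4.0000
8.0000·x − 16.0000·y = q_1−q_4 = -44.0000
solve first two rows → x=1.5000, y=3.5000
check cable 4: ‖A_4−P‖² = 26.5000 ≈ L_4² = 26.5000 ✓

(1.5000, 3.5000)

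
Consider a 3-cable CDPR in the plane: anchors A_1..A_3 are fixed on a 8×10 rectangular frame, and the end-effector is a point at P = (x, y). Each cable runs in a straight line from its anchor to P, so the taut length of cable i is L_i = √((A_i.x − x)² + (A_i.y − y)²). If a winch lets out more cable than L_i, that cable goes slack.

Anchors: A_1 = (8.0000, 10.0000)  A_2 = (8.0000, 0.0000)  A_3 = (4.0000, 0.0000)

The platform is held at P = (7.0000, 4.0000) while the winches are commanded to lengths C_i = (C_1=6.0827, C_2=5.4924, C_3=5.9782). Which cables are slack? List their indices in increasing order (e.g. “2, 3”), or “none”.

2, 3

cable 1: √((1.0000)²+(6.0000)²)=6.0828, C_1=6.0827: taut
cable 2: √((1.0000)²+(-4.0000)²)=4.1231, C_2=5.4924: slack
cable 3: √((-3.0000)²+(-4.0000)²)=5.0000, C_3=5.9782: slack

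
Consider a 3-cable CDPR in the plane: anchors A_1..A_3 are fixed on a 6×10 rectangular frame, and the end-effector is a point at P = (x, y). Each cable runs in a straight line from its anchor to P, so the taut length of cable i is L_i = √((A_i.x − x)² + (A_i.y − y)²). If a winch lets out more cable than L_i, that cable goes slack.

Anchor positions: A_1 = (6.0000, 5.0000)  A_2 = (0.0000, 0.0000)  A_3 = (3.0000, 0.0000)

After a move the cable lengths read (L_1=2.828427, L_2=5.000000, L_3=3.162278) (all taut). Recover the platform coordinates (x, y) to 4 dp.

(4.0000, 3.0000)

expand ‖A_i−P‖²=L_i² and subtract eq 1 (k_i ≔ ‖A_i‖²−L_i²)
k_1 = 36.0000+25.0000−8.0000 = 53.0000
eq1−eq2 → [12.0000  10.0000]·P = 78.0000
eq1−eq3 → [6.0000  10.0000]·P = 54.0000
2×2 solve → P = (4.0000, 3.0000)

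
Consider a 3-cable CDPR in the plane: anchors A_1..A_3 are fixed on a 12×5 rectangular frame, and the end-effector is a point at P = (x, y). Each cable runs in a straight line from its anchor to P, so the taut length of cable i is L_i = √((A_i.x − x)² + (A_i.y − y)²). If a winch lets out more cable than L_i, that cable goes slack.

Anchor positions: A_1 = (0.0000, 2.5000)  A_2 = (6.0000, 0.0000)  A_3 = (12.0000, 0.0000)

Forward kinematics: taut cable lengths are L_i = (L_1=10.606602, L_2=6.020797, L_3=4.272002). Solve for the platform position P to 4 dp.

(10.5000, 4.0000)

circle eqns → linear via eq_j − eq_1; set q_j = A_j·A_j − L_j²
q_1 = 0.0000+6.2500−112.5000 = -106.2500
-12.0000·x + 5.0000·y = q_1−q_2 = -106.0000
-24.0000·x + 5.0000·y = q_1−q_3 = -232.0000
solve first two rows → x=10.5000, y=4.0000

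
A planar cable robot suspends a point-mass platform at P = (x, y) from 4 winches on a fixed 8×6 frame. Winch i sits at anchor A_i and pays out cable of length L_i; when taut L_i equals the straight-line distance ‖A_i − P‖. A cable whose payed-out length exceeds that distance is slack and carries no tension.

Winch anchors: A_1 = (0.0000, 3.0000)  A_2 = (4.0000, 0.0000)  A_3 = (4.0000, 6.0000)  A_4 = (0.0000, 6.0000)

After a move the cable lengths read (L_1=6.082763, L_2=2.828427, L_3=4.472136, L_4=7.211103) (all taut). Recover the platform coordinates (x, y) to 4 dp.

each cable: (A_i−P)·(A_i−P) = L_i²; let q_i = ‖A_i‖²−L_i²
q_1 = 0.0000+9.0000−37.0000 = -28.0000
row 1: -8.0000x + 6.0000y = -36.0000  (q_2=8.0000)
row 2: -8.0000x − 6.0000y = -60.0000  (q_3=32.0000)
row 3: 0.0000x − 6.0000y = -12.0000  (q_4=-16.0000)
Cramer on rows 1–2 → x = 6.0000, y = 2.0000
check cable 4: ‖A_4−P‖² = 52.0000 ≈ L_4² = 52.0000 ✓

(6.0000, 2.0000)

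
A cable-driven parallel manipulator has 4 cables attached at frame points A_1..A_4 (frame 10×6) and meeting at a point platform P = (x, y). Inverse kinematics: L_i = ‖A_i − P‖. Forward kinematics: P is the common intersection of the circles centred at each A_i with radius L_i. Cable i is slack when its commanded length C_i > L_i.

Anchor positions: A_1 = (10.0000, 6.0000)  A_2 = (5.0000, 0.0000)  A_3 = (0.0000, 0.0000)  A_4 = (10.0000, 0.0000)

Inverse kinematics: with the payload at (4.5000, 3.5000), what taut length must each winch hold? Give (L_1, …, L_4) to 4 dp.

(6.0415, 3.5355, 5.7009, 6.5192)

L_1 = √((10.0000−4.5000)² + (6.0000−3.5000)²) = 6.0415
L_2 = √((5.0000−4.5000)² + (0.0000−3.5000)²) = 3.5355
L_3 = √((0.0000−4.5000)² + (0.0000−3.5000)²) = 5.7009
L_4 = √((10.0000−4.5000)² + (0.0000−3.5000)²) = 6.5192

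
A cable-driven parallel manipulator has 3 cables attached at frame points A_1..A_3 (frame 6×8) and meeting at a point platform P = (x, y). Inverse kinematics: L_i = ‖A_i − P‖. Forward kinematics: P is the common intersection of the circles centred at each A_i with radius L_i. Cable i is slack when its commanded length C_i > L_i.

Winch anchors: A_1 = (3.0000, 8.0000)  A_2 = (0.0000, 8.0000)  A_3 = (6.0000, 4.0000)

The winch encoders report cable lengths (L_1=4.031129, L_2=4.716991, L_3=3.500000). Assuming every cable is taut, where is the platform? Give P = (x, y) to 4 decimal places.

each cable: (A_i−P)·(A_i−P) = L_i²; let k_i = ‖A_i‖²−L_i²
k_1 = 9.0000+64.0000−16.2500 = 56.7500
row 1: 6.0000x + 0.0000y = 15.0000  (k_2=41.7500)
row 2: -6.0000x + 8.0000y = 17.0000  (k_3=39.7500)
Cramer on rows 1–2 → x = 2.5000, y = 4.0000

(2.5000, 4.0000)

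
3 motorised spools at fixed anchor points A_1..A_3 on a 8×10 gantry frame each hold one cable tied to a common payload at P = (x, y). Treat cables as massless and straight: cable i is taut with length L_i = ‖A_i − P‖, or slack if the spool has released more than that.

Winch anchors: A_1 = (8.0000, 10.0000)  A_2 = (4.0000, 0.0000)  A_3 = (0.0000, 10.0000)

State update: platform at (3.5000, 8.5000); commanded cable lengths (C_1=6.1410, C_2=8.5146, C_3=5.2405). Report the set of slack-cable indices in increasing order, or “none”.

i=1: geometric 4.7434 vs commanded 6.1410 ⇒ slack
i=2: geometric 8.5147 vs commanded 8.5146 ⇒ taut
i=3: geometric 3.8079 vs commanded 5.2405 ⇒ slack

1, 3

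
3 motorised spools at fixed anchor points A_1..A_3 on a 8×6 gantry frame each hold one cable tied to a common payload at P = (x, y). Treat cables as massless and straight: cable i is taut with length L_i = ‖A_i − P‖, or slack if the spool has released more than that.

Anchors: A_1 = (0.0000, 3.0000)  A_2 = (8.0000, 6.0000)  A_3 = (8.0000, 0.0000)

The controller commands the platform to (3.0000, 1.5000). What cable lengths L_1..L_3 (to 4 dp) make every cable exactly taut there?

(3.3541, 6.7268, 5.2202)

L_1: Δ = A_1−P = (-3.0000, 1.5000) → ‖Δ‖ = √11.2500 = 3.3541
L_2: Δ = A_2−P = (5.0000, 4.5000) → ‖Δ‖ = √45.2500 = 6.7268
L_3: Δ = A_3−P = (5.0000, -1.5000) → ‖Δ‖ = √27.2500 = 5.2202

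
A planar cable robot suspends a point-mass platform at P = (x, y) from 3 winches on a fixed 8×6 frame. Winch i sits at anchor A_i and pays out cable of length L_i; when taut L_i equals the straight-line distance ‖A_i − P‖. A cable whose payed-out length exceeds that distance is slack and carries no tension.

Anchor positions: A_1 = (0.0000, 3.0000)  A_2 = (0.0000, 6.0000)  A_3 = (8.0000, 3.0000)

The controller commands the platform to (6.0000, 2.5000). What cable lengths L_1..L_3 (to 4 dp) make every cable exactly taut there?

(6.0208, 6.9462, 2.0616)

L_1: Δ = A_1−P = (-6.0000, 0.5000) → ‖Δ‖ = √36.2500 = 6.0208
L_2: Δ = A_2−P = (-6.0000, 3.5000) → ‖Δ‖ = √48.2500 = 6.9462
L_3: Δ = A_3−P = (2.0000, 0.5000) → ‖Δ‖ = √4.2500 = 2.0616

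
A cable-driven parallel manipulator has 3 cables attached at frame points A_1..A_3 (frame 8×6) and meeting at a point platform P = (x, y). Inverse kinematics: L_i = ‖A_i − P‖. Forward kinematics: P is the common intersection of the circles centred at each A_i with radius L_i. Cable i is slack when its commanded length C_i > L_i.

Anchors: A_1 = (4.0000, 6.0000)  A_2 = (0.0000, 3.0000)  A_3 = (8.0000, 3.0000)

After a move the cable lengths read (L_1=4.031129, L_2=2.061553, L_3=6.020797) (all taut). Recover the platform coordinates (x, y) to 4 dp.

circle eqns → linear via eq_j − eq_1; set c_j = A_j·A_j − L_j²
c_1 = 16.0000+36.0000−16.2500 = 35.7500
8.0000·x + 6.0000·y = c_1−c_2 = 31.0000
-8.0000·x + 6.0000·y = c_1−c_3 = -1.0000
solve first two rows → x=2.0000, y=2.5000

(2.0000, 2.5000)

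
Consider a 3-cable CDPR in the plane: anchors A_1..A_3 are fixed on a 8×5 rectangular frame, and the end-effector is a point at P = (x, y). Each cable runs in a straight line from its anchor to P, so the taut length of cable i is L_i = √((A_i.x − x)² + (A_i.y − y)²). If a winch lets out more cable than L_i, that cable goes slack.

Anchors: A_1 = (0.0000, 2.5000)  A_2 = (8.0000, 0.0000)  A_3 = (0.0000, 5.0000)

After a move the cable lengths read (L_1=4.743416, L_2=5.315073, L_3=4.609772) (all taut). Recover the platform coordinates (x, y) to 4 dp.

(4.5000, 4.0000)

expand ‖A_i−P‖²=L_i² and subtract eq 1 (k_i ≔ ‖A_i‖²−L_i²)
k_1 = 0.0000+6.2500−22.5000 = -16.2500
eq1−eq2 → [-16.0000  5.0000]·P = -52.0000
eq1−eq3 → [0.0000  -5.0000]·P = -20.0000
2×2 solve → P = (4.5000, 4.0000)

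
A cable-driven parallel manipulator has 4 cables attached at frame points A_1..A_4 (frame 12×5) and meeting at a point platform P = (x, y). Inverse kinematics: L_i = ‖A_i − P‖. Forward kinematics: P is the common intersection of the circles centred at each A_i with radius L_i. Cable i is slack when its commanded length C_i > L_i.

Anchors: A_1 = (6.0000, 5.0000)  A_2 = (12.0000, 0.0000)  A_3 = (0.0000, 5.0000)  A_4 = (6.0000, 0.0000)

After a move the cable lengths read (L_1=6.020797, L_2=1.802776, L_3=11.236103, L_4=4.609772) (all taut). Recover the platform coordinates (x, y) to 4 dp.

(10.5000, 1.0000)

circle eqns → linear via eq_j − eq_1; set k_j = A_j·A_j − L_j²
k_1 = 36.0000+25.0000−36.2500 = 24.7500
-12.0000·x + 10.0000·y = k_1−k_2 = -116.0000
12.0000·x + 0.0000·y = k_1−k_3 = 126.0000
0.0000·x + 10.0000·y = k_1−k_4 = 10.0000
solve first two rows → x=10.5000, y=1.0000
check cable 4: ‖A_4−P‖² = 21.2500 ≈ L_4² = 21.2500 ✓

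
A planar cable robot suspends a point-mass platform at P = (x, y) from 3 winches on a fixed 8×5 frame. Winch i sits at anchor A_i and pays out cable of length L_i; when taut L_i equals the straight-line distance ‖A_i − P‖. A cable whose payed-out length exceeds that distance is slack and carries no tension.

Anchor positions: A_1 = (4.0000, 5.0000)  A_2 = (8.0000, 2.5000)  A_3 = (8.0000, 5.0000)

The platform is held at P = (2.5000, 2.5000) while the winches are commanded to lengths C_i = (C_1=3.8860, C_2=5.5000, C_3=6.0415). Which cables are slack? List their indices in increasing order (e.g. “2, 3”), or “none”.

i=1: geometric 2.9155 vs commanded 3.8860 ⇒ slack
i=2: geometric 5.5000 vs commanded 5.5000 ⇒ taut
i=3: geometric 6.0415 vs commanded 6.0415 ⇒ taut

1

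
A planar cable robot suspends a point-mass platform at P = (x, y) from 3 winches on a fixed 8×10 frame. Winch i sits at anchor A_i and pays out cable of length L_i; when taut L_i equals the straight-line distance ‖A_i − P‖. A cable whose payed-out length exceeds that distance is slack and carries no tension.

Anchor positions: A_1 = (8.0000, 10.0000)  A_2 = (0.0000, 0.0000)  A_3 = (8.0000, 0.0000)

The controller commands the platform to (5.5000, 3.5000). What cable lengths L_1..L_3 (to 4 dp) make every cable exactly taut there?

cable 1: Δx=2.5000, Δy=6.5000; L_1 = √(Δx²+Δy²) = 6.9642
cable 2: Δx=-5.5000, Δy=-3.5000; L_2 = √(Δx²+Δy²) = 6.5192
cable 3: Δx=2.5000, Δy=-3.5000; L_3 = √(Δx²+Δy²) = 4.3012

(6.9642, 6.5192, 4.3012)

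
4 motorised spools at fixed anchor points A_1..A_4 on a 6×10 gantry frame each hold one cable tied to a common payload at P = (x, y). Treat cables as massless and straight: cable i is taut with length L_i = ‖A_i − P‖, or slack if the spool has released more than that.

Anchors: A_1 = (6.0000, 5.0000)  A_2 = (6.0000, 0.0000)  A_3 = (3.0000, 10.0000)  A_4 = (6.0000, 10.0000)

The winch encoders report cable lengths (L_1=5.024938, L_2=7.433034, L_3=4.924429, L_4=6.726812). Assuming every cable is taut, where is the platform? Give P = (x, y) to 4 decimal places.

(1.0000, 5.5000)

each cable: (A_i−P)·(A_i−P) = L_i²; let k_i = ‖A_i‖²−L_i²
k_1 = 36.0000+25.0000−25.2500 = 35.7500
row 1: 0.0000x + 10.0000y = 55.0000  (k_2=-19.2500)
row 2: 6.0000x − 10.0000y = -49.0000  (k_3=84.7500)
row 3: 0.0000x − 10.0000y = -55.0000  (k_4=90.7500)
Cramer on rows 1–2 → x = 1.0000, y = 5.5000
check cable 4: ‖A_4−P‖² = 45.2500 ≈ L_4² = 45.2500 ✓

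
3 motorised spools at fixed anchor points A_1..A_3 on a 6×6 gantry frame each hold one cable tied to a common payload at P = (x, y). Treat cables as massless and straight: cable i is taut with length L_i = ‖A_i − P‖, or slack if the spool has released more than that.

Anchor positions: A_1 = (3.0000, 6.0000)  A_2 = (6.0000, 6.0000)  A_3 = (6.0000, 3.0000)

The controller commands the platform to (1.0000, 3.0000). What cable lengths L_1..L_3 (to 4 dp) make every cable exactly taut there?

(3.6056, 5.8310, 5.0000)

L_1 = √((3.0000−1.0000)² + (6.0000−3.0000)²) = 3.6056
L_2 = √((6.0000−1.0000)² + (6.0000−3.0000)²) = 5.8310
L_3 = √((6.0000−1.0000)² + (3.0000−3.0000)²) = 5.0000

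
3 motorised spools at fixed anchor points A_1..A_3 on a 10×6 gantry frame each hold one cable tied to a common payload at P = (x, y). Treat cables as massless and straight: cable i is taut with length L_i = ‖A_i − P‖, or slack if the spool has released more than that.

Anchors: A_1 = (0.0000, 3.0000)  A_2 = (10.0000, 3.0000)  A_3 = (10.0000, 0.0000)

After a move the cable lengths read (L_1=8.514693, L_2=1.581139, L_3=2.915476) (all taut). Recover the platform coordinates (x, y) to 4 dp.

each cable: (A_i−P)·(A_i−P) = L_i²; let k_i = ‖A_i‖²−L_i²
k_1 = 0.0000+9.0000−72.5000 = -63.5000
row 1: -20.0000x + 0.0000y = -170.0000  (k_2=106.5000)
row 2: -20.0000x + 6.0000y = -155.0000  (k_3=91.5000)
Cramer on rows 1–2 → x = 8.5000, y = 2.5000

(8.5000, 2.5000)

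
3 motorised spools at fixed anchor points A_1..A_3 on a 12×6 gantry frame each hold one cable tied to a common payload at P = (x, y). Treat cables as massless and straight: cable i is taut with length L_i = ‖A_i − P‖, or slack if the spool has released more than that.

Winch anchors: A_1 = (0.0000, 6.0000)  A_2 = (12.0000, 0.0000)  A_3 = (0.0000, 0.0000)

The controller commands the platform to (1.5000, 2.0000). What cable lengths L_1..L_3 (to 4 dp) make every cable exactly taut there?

(4.2720, 10.6888, 2.5000)

cable 1: Δx=-1.5000, Δy=4.0000; L_1 = √(Δx²+Δy²) = 4.2720
cable 2: Δx=10.5000, Δy=-2.0000; L_2 = √(Δx²+Δy²) = 10.6888
cable 3: Δx=-1.5000, Δy=-2.0000; L_3 = √(Δx²+Δy²) = 2.5000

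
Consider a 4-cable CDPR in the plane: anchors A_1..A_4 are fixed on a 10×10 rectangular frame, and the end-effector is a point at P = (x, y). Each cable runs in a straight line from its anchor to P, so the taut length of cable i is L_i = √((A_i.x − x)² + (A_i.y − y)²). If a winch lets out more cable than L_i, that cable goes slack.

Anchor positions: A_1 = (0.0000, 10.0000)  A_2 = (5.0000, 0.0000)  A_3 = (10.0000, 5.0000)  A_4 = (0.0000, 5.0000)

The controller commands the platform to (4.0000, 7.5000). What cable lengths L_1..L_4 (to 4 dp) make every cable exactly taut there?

cable 1: Δx=-4.0000, Δy=2.5000; L_1 = √(Δx²+Δy²) = 4.7170
cable 2: Δx=1.0000, Δy=-7.5000; L_2 = √(Δx²+Δy²) = 7.5664
cable 3: Δx=6.0000, Δy=-2.5000; L_3 = √(Δx²+Δy²) = 6.5000
cable 4: Δx=-4.0000, Δy=-2.5000; L_4 = √(Δx²+Δy²) = 4.7170

(4.7170, 7.5664, 6.5000, 4.7170)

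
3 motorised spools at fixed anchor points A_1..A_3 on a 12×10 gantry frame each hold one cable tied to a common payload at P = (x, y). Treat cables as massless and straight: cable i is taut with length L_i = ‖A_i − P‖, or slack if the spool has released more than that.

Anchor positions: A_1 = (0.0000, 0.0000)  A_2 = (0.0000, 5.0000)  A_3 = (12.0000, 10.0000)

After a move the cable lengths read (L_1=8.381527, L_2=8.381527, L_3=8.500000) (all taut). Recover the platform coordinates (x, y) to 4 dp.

circle eqns → linear via eq_j − eq_1; set k_j = A_j·A_j − L_j²
k_1 = 0.0000+0.0000−70.2500 = -70.2500
0.0000·x − 10.0000·y = k_1−k_2 = -25.0000
-24.0000·x − 20.0000·y = k_1−k_3 = -242.0000
solve first two rows → x=8.0000, y=2.5000

(8.0000, 2.5000)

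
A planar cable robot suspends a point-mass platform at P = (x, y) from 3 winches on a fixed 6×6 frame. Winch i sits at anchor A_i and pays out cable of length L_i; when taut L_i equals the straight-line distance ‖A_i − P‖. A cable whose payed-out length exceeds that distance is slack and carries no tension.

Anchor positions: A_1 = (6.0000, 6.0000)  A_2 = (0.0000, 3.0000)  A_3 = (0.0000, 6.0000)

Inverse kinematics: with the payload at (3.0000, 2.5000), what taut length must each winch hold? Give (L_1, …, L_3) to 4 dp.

cable 1: Δx=3.0000, Δy=3.5000; L_1 = √(Δx²+Δy²) = 4.6098
cable 2: Δx=-3.0000, Δy=0.5000; L_2 = √(Δx²+Δy²) = 3.0414
cable 3: Δx=-3.0000, Δy=3.5000; L_3 = √(Δx²+Δy²) = 4.6098

(4.6098, 3.0414, 4.6098)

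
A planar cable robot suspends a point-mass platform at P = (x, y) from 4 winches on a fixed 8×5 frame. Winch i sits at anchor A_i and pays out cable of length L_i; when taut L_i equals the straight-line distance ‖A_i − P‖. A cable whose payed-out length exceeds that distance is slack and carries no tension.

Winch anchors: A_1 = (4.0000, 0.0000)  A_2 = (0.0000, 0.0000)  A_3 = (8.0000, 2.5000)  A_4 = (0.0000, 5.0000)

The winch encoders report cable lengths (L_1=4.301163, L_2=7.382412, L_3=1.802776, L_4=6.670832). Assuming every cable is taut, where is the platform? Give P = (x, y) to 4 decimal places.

circle eqns → linear via eq_j − eq_1; set q_j = A_j·A_j − L_j²
q_1 = 16.0000+0.0000−18.5000 = -2.5000
8.0000·x + 0.0000·y = q_1−q_2 = 52.0000
-8.0000·x − 5.0000·y = q_1−q_3 = -69.5000
8.0000·x − 10.0000·y = q_1−q_4 = 17.0000
solve first two rows → x=6.5000, y=3.5000
check cable 4: ‖A_4−P‖² = 44.5000 ≈ L_4² = 44.5000 ✓

(6.5000, 3.5000)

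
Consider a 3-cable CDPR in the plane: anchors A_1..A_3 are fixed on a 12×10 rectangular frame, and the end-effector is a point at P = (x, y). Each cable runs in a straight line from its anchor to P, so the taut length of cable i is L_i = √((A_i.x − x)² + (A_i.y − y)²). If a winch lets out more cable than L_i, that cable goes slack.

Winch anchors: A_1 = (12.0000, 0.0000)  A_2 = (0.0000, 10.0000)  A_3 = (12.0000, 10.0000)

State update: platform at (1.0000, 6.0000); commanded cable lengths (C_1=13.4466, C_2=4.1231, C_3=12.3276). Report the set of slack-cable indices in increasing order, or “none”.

cable 1: L_1 = ‖A_1−P‖ = 12.5300;  C_1 = 13.4466 → slack
cable 2: L_2 = ‖A_2−P‖ = 4.1231;  C_2 = 4.1231 → taut
cable 3: L_3 = ‖A_3−P‖ = 11.7047;  C_3 = 12.3276 → slack

1, 3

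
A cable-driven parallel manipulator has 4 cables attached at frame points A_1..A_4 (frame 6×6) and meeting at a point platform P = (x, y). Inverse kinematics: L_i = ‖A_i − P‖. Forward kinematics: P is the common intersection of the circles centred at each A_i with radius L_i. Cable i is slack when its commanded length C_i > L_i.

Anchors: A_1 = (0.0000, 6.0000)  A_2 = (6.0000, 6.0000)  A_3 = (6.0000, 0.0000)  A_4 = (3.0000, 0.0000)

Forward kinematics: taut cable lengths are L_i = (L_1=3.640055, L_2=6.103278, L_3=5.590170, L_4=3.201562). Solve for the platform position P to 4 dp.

(1.0000, 2.5000)

circle eqns → linear via eq_j − eq_1; set q_j = A_j·A_j − L_j²
q_1 = 0.0000+36.0000−13.2500 = 22.7500
-12.0000·x + 0.0000·y = q_1−q_2 = -12.0000
-12.0000·x + 12.0000·y = q_1−q_3 = 18.0000
-6.0000·x + 12.0000·y = q_1−q_4 = 24.0000
solve first two rows → x=1.0000, y=2.5000
check cable 4: ‖A_4−P‖² = 10.2500 ≈ L_4² = 10.2500 ✓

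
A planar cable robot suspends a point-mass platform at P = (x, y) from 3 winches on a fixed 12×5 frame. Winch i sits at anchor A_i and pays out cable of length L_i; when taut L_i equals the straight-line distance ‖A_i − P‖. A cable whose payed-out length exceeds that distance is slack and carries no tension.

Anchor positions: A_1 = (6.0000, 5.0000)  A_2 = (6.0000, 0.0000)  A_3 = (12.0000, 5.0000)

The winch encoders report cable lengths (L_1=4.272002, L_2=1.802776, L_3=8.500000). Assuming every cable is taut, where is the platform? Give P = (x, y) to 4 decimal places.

each cable: (A_i−P)·(A_i−P) = L_i²; let k_i = ‖A_i‖²−L_i²
k_1 = 36.0000+25.0000−18.2500 = 42.7500
row 1: 0.0000x + 10.0000y = 10.0000  (k_2=32.7500)
row 2: -12.0000x + 0.0000y = -54.0000  (k_3=96.7500)
Cramer on rows 1–2 → x = 4.5000, y = 1.0000

(4.5000, 1.0000)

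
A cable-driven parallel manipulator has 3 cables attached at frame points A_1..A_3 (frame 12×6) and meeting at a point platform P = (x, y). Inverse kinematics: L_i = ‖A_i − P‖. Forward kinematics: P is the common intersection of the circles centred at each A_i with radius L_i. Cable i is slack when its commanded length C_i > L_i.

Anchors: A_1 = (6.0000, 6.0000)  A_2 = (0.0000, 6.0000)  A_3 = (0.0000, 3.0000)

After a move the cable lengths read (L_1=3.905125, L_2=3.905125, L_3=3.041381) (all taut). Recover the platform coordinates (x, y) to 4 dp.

circle eqns → linear via eq_j − eq_1; set k_j = A_j·A_j − L_j²
k_1 = 36.0000+36.0000−15.2500 = 56.7500
12.0000·x + 0.0000·y = k_1−k_2 = 36.0000
12.0000·x + 6.0000·y = k_1−k_3 = 57.0000
solve first two rows → x=3.0000, y=3.5000

(3.0000, 3.5000)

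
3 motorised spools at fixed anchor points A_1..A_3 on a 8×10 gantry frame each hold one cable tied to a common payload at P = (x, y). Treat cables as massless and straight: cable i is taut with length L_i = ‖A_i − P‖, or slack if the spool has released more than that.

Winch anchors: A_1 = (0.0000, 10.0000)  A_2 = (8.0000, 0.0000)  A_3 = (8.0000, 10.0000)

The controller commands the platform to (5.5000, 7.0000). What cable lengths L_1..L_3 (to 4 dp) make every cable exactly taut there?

L_1 = √((0.0000−5.5000)² + (10.0000−7.0000)²) = 6.2650
L_2 = √((8.0000−5.5000)² + (0.0000−7.0000)²) = 7.4330
L_3 = √((8.0000−5.5000)² + (10.0000−7.0000)²) = 3.9051

(6.2650, 7.4330, 3.9051)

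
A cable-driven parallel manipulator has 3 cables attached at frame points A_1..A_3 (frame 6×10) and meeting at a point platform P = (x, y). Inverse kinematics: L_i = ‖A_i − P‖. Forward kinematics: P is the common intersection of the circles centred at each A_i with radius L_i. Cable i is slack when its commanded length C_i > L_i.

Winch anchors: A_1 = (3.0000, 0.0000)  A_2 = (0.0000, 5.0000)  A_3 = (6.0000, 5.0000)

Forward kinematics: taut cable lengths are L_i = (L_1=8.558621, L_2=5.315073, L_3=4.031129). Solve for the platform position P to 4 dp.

(4.0000, 8.5000)

circle eqns → linear via eq_j − eq_1; set k_j = A_j·A_j − L_j²
k_1 = 9.0000+0.0000−73.2500 = -64.2500
6.0000·x − 10.0000·y = k_1−k_2 = -61.0000
-6.0000·x − 10.0000·y = k_1−k_3 = -109.0000
solve first two rows → x=4.0000, y=8.5000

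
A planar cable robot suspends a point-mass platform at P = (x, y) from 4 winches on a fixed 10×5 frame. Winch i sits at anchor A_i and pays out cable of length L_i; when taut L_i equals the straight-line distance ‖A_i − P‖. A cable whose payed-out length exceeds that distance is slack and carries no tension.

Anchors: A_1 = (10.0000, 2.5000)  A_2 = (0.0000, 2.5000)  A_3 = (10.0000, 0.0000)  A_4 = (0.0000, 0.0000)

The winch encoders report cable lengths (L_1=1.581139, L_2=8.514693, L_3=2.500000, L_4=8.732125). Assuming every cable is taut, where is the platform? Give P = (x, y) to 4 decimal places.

(8.5000, 2.0000)

each cable: (A_i−P)·(A_i−P) = L_i²; let c_i = ‖A_i‖²−L_i²
c_1 = 100.0000+6.2500−2.5000 = 103.7500
row 1: 20.0000x + 0.0000y = 170.0000  (c_2=-66.2500)
row 2: 0.0000x + 5.0000y = 10.0000  (c_3=93.7500)
row 3: 20.0000x + 5.0000y = 180.0000  (c_4=-76.2500)
Cramer on rows 1–2 → x = 8.5000, y = 2.0000
check cable 4: ‖A_4−P‖² = 76.2500 ≈ L_4² = 76.2500 ✓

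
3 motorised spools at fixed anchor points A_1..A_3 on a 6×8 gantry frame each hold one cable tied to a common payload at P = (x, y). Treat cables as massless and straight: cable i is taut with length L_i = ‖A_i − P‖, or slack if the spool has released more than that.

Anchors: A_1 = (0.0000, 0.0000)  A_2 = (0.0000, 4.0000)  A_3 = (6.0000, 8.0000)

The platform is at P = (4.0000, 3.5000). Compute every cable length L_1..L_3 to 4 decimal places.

(5.3151, 4.0311, 4.9244)

L_1 = √((0.0000−4.0000)² + (0.0000−3.5000)²) = 5.3151
L_2 = √((0.0000−4.0000)² + (4.0000−3.5000)²) = 4.0311
L_3 = √((6.0000−4.0000)² + (8.0000−3.5000)²) = 4.9244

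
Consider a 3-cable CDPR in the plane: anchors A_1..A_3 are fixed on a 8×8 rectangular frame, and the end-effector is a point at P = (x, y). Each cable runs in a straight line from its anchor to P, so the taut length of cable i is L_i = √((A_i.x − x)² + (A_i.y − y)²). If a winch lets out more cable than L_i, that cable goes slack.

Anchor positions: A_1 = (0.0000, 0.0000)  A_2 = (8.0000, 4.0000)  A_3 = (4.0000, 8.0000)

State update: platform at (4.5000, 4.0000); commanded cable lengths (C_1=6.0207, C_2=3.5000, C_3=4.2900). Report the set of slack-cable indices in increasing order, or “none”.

3

i=1: geometric 6.0208 vs commanded 6.0207 ⇒ taut
i=2: geometric 3.5000 vs commanded 3.5000 ⇒ taut
i=3: geometric 4.0311 vs commanded 4.2900 ⇒ slack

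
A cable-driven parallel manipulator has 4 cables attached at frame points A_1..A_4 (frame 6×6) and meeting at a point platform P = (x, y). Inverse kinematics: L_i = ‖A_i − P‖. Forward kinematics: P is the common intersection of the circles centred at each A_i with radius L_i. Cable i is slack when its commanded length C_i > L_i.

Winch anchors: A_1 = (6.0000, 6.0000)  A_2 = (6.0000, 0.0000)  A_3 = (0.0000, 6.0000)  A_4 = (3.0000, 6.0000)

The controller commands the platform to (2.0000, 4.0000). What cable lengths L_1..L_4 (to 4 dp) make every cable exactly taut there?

(4.4721, 5.6569, 2.8284, 2.2361)

L_1: Δ = A_1−P = (4.0000, 2.0000) → ‖Δ‖ = √20.0000 = 4.4721
L_2: Δ = A_2−P = (4.0000, -4.0000) → ‖Δ‖ = √32.0000 = 5.6569
L_3: Δ = A_3−P = (-2.0000, 2.0000) → ‖Δ‖ = √8.0000 = 2.8284
L_4: Δ = A_4−P = (1.0000, 2.0000) → ‖Δ‖ = √5.0000 = 2.2361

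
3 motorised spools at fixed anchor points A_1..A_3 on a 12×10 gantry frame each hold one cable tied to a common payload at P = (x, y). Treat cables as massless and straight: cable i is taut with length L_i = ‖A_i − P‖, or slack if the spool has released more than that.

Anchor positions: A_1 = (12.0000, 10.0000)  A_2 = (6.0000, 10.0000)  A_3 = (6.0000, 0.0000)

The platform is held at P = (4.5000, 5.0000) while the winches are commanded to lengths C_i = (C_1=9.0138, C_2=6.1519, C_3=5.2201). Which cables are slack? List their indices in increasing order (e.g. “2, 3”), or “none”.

i=1: geometric 9.0139 vs commanded 9.0138 ⇒ taut
i=2: geometric 5.2202 vs commanded 6.1519 ⇒ slack
i=3: geometric 5.2202 vs commanded 5.2201 ⇒ taut

2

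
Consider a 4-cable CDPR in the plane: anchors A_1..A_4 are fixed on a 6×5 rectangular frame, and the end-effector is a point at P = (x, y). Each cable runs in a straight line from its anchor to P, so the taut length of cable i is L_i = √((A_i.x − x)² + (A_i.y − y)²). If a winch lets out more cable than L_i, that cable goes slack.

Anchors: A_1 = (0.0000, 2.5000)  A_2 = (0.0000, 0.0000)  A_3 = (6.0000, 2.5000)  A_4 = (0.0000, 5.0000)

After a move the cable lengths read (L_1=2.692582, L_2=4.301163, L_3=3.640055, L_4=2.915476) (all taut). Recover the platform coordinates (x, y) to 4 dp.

expand ‖A_i−P‖²=L_i² and subtract eq 1 (k_i ≔ ‖A_i‖²−L_i²)
k_1 = 0.0000+6.2500−7.2500 = -1.0000
eq1−eq2 → [0.0000  5.0000]·P = 17.5000
eq1−eq3 → [-12.0000  0.0000]·P = -30.0000
eq1−eq4 → [0.0000  -5.0000]·P = -17.5000
2×2 solve → P = (2.5000, 3.5000)
check cable 4: ‖A_4−P‖² = 8.5000 ≈ L_4² = 8.5000 ✓

(2.5000, 3.5000)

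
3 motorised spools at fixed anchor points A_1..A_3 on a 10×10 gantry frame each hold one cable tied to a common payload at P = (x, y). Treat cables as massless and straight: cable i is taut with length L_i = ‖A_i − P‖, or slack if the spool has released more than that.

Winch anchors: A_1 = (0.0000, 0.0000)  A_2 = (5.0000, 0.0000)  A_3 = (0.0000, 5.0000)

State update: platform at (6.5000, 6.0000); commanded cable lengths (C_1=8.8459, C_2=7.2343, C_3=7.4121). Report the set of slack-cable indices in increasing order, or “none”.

2, 3

i=1: geometric 8.8459 vs commanded 8.8459 ⇒ taut
i=2: geometric 6.1847 vs commanded 7.2343 ⇒ slack
i=3: geometric 6.5765 vs commanded 7.4121 ⇒ slack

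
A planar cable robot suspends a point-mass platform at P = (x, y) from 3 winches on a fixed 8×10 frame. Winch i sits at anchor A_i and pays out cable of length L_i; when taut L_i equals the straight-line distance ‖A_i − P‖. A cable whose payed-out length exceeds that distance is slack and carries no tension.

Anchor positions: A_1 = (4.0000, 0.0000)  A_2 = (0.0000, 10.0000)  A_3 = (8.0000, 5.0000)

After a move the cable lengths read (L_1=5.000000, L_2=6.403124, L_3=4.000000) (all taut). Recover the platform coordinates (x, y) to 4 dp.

each cable: (A_i−P)·(A_i−P) = L_i²; let k_i = ‖A_i‖²−L_i²
k_1 = 16.0000+0.0000−25.0000 = -9.0000
row 1: 8.0000x − 20.0000y = -68.0000  (k_2=59.0000)
row 2: -8.0000x − 10.0000y = -82.0000  (k_3=73.0000)
Cramer on rows 1–2 → x = 4.0000, y = 5.0000

(4.0000, 5.0000)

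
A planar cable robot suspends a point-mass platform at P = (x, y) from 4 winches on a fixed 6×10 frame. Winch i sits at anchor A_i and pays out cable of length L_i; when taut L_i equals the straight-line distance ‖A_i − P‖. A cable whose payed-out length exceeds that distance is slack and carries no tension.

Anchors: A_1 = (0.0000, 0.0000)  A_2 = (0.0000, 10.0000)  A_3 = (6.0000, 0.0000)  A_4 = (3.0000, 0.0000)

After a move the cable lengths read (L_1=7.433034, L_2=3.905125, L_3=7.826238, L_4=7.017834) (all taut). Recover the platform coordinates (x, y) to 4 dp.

(2.5000, 7.0000)

each cable: (A_i−P)·(A_i−P) = L_i²; let k_i = ‖A_i‖²−L_i²
k_1 = 0.0000+0.0000−55.2500 = -55.2500
row 1: 0.0000x − 20.0000y = -140.0000  (k_2=84.7500)
row 2: -12.0000x + 0.0000y = -30.0000  (k_3=-25.2500)
row 3: -6.0000x + 0.0000y = -15.0000  (k_4=-40.2500)
Cramer on rows 1–2 → x = 2.5000, y = 7.0000
check cable 4: ‖A_4−P‖² = 49.2500 ≈ L_4² = 49.2500 ✓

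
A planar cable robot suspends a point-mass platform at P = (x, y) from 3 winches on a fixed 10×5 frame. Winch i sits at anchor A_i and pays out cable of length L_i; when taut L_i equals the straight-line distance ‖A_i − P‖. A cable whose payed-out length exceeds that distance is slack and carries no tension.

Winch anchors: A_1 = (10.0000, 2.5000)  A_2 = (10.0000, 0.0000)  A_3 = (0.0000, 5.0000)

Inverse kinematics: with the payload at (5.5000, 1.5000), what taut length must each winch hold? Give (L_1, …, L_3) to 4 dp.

(4.6098, 4.7434, 6.5192)

L_1 = √((10.0000−5.5000)² + (2.5000−1.5000)²) = 4.6098
L_2 = √((10.0000−5.5000)² + (0.0000−1.5000)²) = 4.7434
L_3 = √((0.0000−5.5000)² + (5.0000−1.5000)²) = 6.5192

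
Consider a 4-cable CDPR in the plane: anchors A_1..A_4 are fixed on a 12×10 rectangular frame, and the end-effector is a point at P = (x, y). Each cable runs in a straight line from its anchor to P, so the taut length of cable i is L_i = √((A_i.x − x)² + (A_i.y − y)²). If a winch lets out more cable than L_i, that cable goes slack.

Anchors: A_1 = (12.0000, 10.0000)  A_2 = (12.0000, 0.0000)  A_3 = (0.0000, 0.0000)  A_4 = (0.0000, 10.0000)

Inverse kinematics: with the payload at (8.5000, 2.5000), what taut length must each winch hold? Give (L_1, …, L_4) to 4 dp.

L_1: Δ = A_1−P = (3.5000, 7.5000) → ‖Δ‖ = √68.5000 = 8.2765
L_2: Δ = A_2−P = (3.5000, -2.5000) → ‖Δ‖ = √18.5000 = 4.3012
L_3: Δ = A_3−P = (-8.5000, -2.5000) → ‖Δ‖ = √78.5000 = 8.8600
L_4: Δ = A_4−P = (-8.5000, 7.5000) → ‖Δ‖ = √128.5000 = 11.3358

(8.2765, 4.3012, 8.8600, 11.3358)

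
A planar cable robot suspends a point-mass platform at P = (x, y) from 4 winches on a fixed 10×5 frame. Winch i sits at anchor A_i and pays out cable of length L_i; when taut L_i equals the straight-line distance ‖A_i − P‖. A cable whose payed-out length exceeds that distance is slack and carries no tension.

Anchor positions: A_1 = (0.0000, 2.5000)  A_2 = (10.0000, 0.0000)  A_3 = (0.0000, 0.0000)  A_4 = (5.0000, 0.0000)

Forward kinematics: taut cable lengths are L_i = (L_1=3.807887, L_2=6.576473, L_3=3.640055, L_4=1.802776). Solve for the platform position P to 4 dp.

(3.5000, 1.0000)

circle eqns → linear via eq_j − eq_1; set c_j = A_j·A_j − L_j²
c_1 = 0.0000+6.2500−14.5000 = -8.2500
-20.0000·x + 5.0000·y = c_1−c_2 = -65.0000
0.0000·x + 5.0000·y = c_1−c_3 = 5.0000
-10.0000·x + 5.0000·y = c_1−c_4 = -30.0000
solve first two rows → x=3.5000, y=1.0000
check cable 4: ‖A_4−P‖² = 3.2500 ≈ L_4² = 3.2500 ✓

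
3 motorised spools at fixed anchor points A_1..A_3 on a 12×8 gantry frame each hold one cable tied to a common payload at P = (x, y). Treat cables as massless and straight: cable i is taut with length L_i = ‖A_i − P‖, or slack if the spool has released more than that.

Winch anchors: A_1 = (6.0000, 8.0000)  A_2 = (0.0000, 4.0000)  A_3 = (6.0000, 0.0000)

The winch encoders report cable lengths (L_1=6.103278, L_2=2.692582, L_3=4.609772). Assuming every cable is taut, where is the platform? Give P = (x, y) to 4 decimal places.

each cable: (A_i−P)·(A_i−P) = L_i²; let c_i = ‖A_i‖²−L_i²
c_1 = 36.0000+64.0000−37.2500 = 62.7500
row 1: 12.0000x + 8.0000y = 54.0000  (c_2=8.7500)
row 2: 0.0000x + 16.0000y = 48.0000  (c_3=14.7500)
Cramer on rows 1–2 → x = 2.5000, y = 3.0000

(2.5000, 3.0000)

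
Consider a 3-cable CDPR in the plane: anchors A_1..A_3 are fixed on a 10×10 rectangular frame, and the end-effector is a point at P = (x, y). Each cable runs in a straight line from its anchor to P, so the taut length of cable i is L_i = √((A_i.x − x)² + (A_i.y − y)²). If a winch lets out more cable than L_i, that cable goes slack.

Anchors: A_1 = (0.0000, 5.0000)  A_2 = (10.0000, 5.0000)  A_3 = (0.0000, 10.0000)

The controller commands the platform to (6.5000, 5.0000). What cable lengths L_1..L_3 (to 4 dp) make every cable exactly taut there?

cable 1: Δx=-6.5000, Δy=0.0000; L_1 = √(Δx²+Δy²) = 6.5000
cable 2: Δx=3.5000, Δy=0.0000; L_2 = √(Δx²+Δy²) = 3.5000
cable 3: Δx=-6.5000, Δy=5.0000; L_3 = √(Δx²+Δy²) = 8.2006

(6.5000, 3.5000, 8.2006)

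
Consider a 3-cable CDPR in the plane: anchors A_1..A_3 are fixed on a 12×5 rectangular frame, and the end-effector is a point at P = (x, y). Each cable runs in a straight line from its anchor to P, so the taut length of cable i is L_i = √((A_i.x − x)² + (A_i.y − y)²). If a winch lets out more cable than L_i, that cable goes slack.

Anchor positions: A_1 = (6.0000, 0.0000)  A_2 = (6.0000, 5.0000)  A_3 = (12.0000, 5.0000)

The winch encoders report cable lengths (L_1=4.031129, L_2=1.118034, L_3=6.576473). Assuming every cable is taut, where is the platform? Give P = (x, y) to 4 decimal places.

(5.5000, 4.0000)

circle eqns → linear via eq_j − eq_1; set c_j = A_j·A_j − L_j²
c_1 = 36.0000+0.0000−16.2500 = 19.7500
0.0000·x − 10.0000·y = c_1−c_2 = -40.0000
-12.0000·x − 10.0000·y = c_1−c_3 = -106.0000
solve first two rows → x=5.5000, y=4.0000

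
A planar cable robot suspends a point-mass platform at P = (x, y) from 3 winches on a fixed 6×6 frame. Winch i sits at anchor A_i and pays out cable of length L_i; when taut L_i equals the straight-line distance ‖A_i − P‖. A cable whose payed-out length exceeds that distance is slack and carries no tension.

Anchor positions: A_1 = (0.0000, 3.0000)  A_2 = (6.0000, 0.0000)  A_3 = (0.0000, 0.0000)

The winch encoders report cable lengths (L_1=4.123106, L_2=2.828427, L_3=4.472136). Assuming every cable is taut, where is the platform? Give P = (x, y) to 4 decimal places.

(4.0000, 2.0000)

expand ‖A_i−P‖²=L_i² and subtract eq 1 (k_i ≔ ‖A_i‖²−L_i²)
k_1 = 0.0000+9.0000−17.0000 = -8.0000
eq1−eq2 → [-12.0000  6.0000]·P = -36.0000
eq1−eq3 → [0.0000  6.0000]·P = 12.0000
2×2 solve → P = (4.0000, 2.0000)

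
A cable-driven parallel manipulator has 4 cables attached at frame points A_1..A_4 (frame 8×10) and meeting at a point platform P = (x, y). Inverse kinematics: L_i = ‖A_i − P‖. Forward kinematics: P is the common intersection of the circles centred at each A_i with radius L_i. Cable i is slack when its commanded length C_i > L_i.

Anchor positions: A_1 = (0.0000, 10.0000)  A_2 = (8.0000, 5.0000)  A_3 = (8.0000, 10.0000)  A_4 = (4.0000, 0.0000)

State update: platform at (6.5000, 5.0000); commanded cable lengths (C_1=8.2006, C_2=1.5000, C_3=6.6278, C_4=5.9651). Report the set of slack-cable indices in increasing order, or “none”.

3, 4

cable 1: √((-6.5000)²+(5.0000)²)=8.2006, C_1=8.2006: taut
cable 2: √((1.5000)²+(0.0000)²)=1.5000, C_2=1.5000: taut
cable 3: √((1.5000)²+(5.0000)²)=5.2202, C_3=6.6278: slack
cable 4: √((-2.5000)²+(-5.0000)²)=5.5902, C_4=5.9651: slack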